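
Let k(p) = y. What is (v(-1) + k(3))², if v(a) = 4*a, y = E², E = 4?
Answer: 144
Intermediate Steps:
y = 16 (y = 4² = 16)
k(p) = 16
(v(-1) + k(3))² = (4*(-1) + 16)² = (-4 + 16)² = 12² = 144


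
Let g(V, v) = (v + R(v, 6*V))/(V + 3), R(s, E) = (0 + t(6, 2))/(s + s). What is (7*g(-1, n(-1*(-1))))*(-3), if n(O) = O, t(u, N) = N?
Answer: -21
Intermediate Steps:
R(s, E) = 1/s (R(s, E) = (0 + 2)/(s + s) = 2/((2*s)) = 2*(1/(2*s)) = 1/s)
g(V, v) = (v + 1/v)/(3 + V) (g(V, v) = (v + 1/v)/(V + 3) = (v + 1/v)/(3 + V))
(7*g(-1, n(-1*(-1))))*(-3) = (7*((1 + (-1*(-1))²)/(((-1*(-1)))*(3 - 1))))*(-3) = (7*((1 + 1²)/(1*2)))*(-3) = (7*(1*(½)*(1 + 1)))*(-3) = (7*(1*(½)*2))*(-3) = (7*1)*(-3) = 7*(-3) = -21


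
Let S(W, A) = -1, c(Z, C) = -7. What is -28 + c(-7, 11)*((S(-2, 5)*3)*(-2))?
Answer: -70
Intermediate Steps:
-28 + c(-7, 11)*((S(-2, 5)*3)*(-2)) = -28 - 7*(-1*3)*(-2) = -28 - (-21)*(-2) = -28 - 7*6 = -28 - 42 = -70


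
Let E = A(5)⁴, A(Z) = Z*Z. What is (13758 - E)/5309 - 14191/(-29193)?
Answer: -10926538312/154985637 ≈ -70.500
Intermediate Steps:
A(Z) = Z²
E = 390625 (E = (5²)⁴ = 25⁴ = 390625)
(13758 - E)/5309 - 14191/(-29193) = (13758 - 1*390625)/5309 - 14191/(-29193) = (13758 - 390625)*(1/5309) - 14191*(-1/29193) = -376867*1/5309 + 14191/29193 = -376867/5309 + 14191/29193 = -10926538312/154985637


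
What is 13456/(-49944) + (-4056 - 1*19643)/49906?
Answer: -231894749/311563158 ≈ -0.74429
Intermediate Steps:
13456/(-49944) + (-4056 - 1*19643)/49906 = 13456*(-1/49944) + (-4056 - 19643)*(1/49906) = -1682/6243 - 23699*1/49906 = -1682/6243 - 23699/49906 = -231894749/311563158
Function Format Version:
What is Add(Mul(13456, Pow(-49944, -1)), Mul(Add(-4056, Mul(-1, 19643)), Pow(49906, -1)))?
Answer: Rational(-231894749, 311563158) ≈ -0.74429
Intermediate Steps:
Add(Mul(13456, Pow(-49944, -1)), Mul(Add(-4056, Mul(-1, 19643)), Pow(49906, -1))) = Add(Mul(13456, Rational(-1, 49944)), Mul(Add(-4056, -19643), Rational(1, 49906))) = Add(Rational(-1682, 6243), Mul(-23699, Rational(1, 49906))) = Add(Rational(-1682, 6243), Rational(-23699, 49906)) = Rational(-231894749, 311563158)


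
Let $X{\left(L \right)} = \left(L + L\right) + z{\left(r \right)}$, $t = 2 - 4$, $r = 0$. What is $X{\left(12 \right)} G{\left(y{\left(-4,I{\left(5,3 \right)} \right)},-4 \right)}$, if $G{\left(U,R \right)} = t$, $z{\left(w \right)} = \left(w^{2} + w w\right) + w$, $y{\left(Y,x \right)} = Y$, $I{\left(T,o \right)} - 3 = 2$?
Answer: $-48$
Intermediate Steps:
$I{\left(T,o \right)} = 5$ ($I{\left(T,o \right)} = 3 + 2 = 5$)
$t = -2$ ($t = 2 - 4 = -2$)
$z{\left(w \right)} = w + 2 w^{2}$ ($z{\left(w \right)} = \left(w^{2} + w^{2}\right) + w = 2 w^{2} + w = w + 2 w^{2}$)
$G{\left(U,R \right)} = -2$
$X{\left(L \right)} = 2 L$ ($X{\left(L \right)} = \left(L + L\right) + 0 \left(1 + 2 \cdot 0\right) = 2 L + 0 \left(1 + 0\right) = 2 L + 0 \cdot 1 = 2 L + 0 = 2 L$)
$X{\left(12 \right)} G{\left(y{\left(-4,I{\left(5,3 \right)} \right)},-4 \right)} = 2 \cdot 12 \left(-2\right) = 24 \left(-2\right) = -48$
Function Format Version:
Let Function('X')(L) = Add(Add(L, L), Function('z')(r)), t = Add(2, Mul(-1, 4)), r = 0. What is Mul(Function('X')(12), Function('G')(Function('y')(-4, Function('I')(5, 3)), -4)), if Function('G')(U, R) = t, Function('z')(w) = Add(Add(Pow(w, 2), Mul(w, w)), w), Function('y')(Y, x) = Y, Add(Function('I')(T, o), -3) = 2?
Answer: -48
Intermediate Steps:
Function('I')(T, o) = 5 (Function('I')(T, o) = Add(3, 2) = 5)
t = -2 (t = Add(2, -4) = -2)
Function('z')(w) = Add(w, Mul(2, Pow(w, 2))) (Function('z')(w) = Add(Add(Pow(w, 2), Pow(w, 2)), w) = Add(Mul(2, Pow(w, 2)), w) = Add(w, Mul(2, Pow(w, 2))))
Function('G')(U, R) = -2
Function('X')(L) = Mul(2, L) (Function('X')(L) = Add(Add(L, L), Mul(0, Add(1, Mul(2, 0)))) = Add(Mul(2, L), Mul(0, Add(1, 0))) = Add(Mul(2, L), Mul(0, 1)) = Add(Mul(2, L), 0) = Mul(2, L))
Mul(Function('X')(12), Function('G')(Function('y')(-4, Function('I')(5, 3)), -4)) = Mul(Mul(2, 12), -2) = Mul(24, -2) = -48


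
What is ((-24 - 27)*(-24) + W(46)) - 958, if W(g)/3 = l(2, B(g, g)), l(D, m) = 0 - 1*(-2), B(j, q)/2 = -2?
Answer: 272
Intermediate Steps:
B(j, q) = -4 (B(j, q) = 2*(-2) = -4)
l(D, m) = 2 (l(D, m) = 0 + 2 = 2)
W(g) = 6 (W(g) = 3*2 = 6)
((-24 - 27)*(-24) + W(46)) - 958 = ((-24 - 27)*(-24) + 6) - 958 = (-51*(-24) + 6) - 958 = (1224 + 6) - 958 = 1230 - 958 = 272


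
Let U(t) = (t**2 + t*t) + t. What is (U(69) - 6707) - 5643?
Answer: -2759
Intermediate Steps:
U(t) = t + 2*t**2 (U(t) = (t**2 + t**2) + t = 2*t**2 + t = t + 2*t**2)
(U(69) - 6707) - 5643 = (69*(1 + 2*69) - 6707) - 5643 = (69*(1 + 138) - 6707) - 5643 = (69*139 - 6707) - 5643 = (9591 - 6707) - 5643 = 2884 - 5643 = -2759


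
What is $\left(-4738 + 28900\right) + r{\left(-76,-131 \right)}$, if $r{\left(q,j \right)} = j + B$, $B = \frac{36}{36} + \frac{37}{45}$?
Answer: $\frac{1081477}{45} \approx 24033.0$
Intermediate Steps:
$B = \frac{82}{45}$ ($B = 36 \cdot \frac{1}{36} + 37 \cdot \frac{1}{45} = 1 + \frac{37}{45} = \frac{82}{45} \approx 1.8222$)
$r{\left(q,j \right)} = \frac{82}{45} + j$ ($r{\left(q,j \right)} = j + \frac{82}{45} = \frac{82}{45} + j$)
$\left(-4738 + 28900\right) + r{\left(-76,-131 \right)} = \left(-4738 + 28900\right) + \left(\frac{82}{45} - 131\right) = 24162 - \frac{5813}{45} = \frac{1081477}{45}$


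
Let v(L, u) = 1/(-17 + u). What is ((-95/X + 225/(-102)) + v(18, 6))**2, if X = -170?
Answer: 105625/34969 ≈ 3.0205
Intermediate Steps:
((-95/X + 225/(-102)) + v(18, 6))**2 = ((-95/(-170) + 225/(-102)) + 1/(-17 + 6))**2 = ((-95*(-1/170) + 225*(-1/102)) + 1/(-11))**2 = ((19/34 - 75/34) - 1/11)**2 = (-28/17 - 1/11)**2 = (-325/187)**2 = 105625/34969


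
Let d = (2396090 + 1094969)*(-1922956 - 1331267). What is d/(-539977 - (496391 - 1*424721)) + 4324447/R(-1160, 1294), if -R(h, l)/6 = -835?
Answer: 56919674340740779/3064351470 ≈ 1.8575e+7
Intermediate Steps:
R(h, l) = 5010 (R(h, l) = -6*(-835) = 5010)
d = -11360684492157 (d = 3491059*(-3254223) = -11360684492157)
d/(-539977 - (496391 - 1*424721)) + 4324447/R(-1160, 1294) = -11360684492157/(-539977 - (496391 - 1*424721)) + 4324447/5010 = -11360684492157/(-539977 - (496391 - 424721)) + 4324447*(1/5010) = -11360684492157/(-539977 - 1*71670) + 4324447/5010 = -11360684492157/(-539977 - 71670) + 4324447/5010 = -11360684492157/(-611647) + 4324447/5010 = -11360684492157*(-1/611647) + 4324447/5010 = 11360684492157/611647 + 4324447/5010 = 56919674340740779/3064351470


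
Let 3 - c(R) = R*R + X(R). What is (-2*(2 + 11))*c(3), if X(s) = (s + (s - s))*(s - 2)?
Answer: 234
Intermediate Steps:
X(s) = s*(-2 + s) (X(s) = (s + 0)*(-2 + s) = s*(-2 + s))
c(R) = 3 - R**2 - R*(-2 + R) (c(R) = 3 - (R*R + R*(-2 + R)) = 3 - (R**2 + R*(-2 + R)) = 3 + (-R**2 - R*(-2 + R)) = 3 - R**2 - R*(-2 + R))
(-2*(2 + 11))*c(3) = (-2*(2 + 11))*(3 - 1*3**2 - 1*3*(-2 + 3)) = (-2*13)*(3 - 1*9 - 1*3*1) = -26*(3 - 9 - 3) = -26*(-9) = 234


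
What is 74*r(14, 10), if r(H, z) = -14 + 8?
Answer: -444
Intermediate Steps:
r(H, z) = -6
74*r(14, 10) = 74*(-6) = -444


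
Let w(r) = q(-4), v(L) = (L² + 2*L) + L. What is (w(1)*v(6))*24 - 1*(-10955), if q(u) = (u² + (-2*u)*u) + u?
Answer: -14965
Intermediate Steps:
v(L) = L² + 3*L
q(u) = u - u² (q(u) = (u² - 2*u²) + u = -u² + u = u - u²)
w(r) = -20 (w(r) = -4*(1 - 1*(-4)) = -4*(1 + 4) = -4*5 = -20)
(w(1)*v(6))*24 - 1*(-10955) = -120*(3 + 6)*24 - 1*(-10955) = -120*9*24 + 10955 = -20*54*24 + 10955 = -1080*24 + 10955 = -25920 + 10955 = -14965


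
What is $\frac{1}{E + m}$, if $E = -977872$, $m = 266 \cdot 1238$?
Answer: $- \frac{1}{648564} \approx -1.5419 \cdot 10^{-6}$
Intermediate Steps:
$m = 329308$
$\frac{1}{E + m} = \frac{1}{-977872 + 329308} = \frac{1}{-648564} = - \frac{1}{648564}$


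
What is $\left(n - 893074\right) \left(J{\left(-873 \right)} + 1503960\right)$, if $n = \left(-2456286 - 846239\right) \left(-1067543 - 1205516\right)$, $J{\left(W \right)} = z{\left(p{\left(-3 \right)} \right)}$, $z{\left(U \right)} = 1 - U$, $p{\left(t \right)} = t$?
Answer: $11290007008476991564$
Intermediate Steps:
$J{\left(W \right)} = 4$ ($J{\left(W \right)} = 1 - -3 = 1 + 3 = 4$)
$n = 7506834173975$ ($n = \left(-3302525\right) \left(-2273059\right) = 7506834173975$)
$\left(n - 893074\right) \left(J{\left(-873 \right)} + 1503960\right) = \left(7506834173975 - 893074\right) \left(4 + 1503960\right) = \left(7506834173975 - 893074\right) 1503964 = 7506833280901 \cdot 1503964 = 11290007008476991564$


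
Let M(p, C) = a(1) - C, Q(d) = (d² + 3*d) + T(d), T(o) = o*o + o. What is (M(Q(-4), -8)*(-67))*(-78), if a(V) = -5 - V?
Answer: 10452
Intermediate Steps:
T(o) = o + o² (T(o) = o² + o = o + o²)
Q(d) = d² + 3*d + d*(1 + d) (Q(d) = (d² + 3*d) + d*(1 + d) = d² + 3*d + d*(1 + d))
M(p, C) = -6 - C (M(p, C) = (-5 - 1*1) - C = (-5 - 1) - C = -6 - C)
(M(Q(-4), -8)*(-67))*(-78) = ((-6 - 1*(-8))*(-67))*(-78) = ((-6 + 8)*(-67))*(-78) = (2*(-67))*(-78) = -134*(-78) = 10452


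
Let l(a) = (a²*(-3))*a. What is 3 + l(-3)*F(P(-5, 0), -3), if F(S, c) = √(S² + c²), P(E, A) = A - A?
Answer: 246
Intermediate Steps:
l(a) = -3*a³ (l(a) = (-3*a²)*a = -3*a³)
P(E, A) = 0
3 + l(-3)*F(P(-5, 0), -3) = 3 + (-3*(-3)³)*√(0² + (-3)²) = 3 + (-3*(-27))*√(0 + 9) = 3 + 81*√9 = 3 + 81*3 = 3 + 243 = 246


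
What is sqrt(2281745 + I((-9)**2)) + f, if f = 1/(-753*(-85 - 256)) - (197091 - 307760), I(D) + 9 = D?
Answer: 28416811138/256773 + sqrt(2281817) ≈ 1.1218e+5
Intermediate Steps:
I(D) = -9 + D
f = 28416811138/256773 (f = 1/(-753*(-341)) - 1*(-110669) = 1/256773 + 110669 = 28416811138/256773 ≈ 1.1067e+5)
sqrt(2281745 + I((-9)**2)) + f = sqrt(2281745 + (-9 + (-9)**2)) + 28416811138/256773 = sqrt(2281745 + (-9 + 81)) + 28416811138/256773 = sqrt(2281745 + 72) + 28416811138/256773 = sqrt(2281817) + 28416811138/256773 = 28416811138/256773 + sqrt(2281817)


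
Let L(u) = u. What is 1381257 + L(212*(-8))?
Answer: 1379561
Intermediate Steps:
1381257 + L(212*(-8)) = 1381257 + 212*(-8) = 1381257 - 1696 = 1379561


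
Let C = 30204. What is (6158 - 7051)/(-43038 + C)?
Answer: 893/12834 ≈ 0.069581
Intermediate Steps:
(6158 - 7051)/(-43038 + C) = (6158 - 7051)/(-43038 + 30204) = -893/(-12834) = -893*(-1/12834) = 893/12834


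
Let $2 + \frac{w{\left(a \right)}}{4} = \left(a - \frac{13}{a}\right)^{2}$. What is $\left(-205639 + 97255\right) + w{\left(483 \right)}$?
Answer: $\frac{192384107416}{233289} \approx 8.2466 \cdot 10^{5}$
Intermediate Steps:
$w{\left(a \right)} = -8 + 4 \left(a - \frac{13}{a}\right)^{2}$
$\left(-205639 + 97255\right) + w{\left(483 \right)} = \left(-205639 + 97255\right) + \left(-112 + 4 \cdot 483^{2} + \frac{676}{233289}\right) = -108384 + \left(-112 + 4 \cdot 233289 + 676 \cdot \frac{1}{233289}\right) = -108384 + \left(-112 + 933156 + \frac{676}{233289}\right) = -108384 + \frac{217668902392}{233289} = \frac{192384107416}{233289}$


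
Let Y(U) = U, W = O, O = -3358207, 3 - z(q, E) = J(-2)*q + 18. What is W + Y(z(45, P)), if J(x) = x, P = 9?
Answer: -3358132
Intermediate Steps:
z(q, E) = -15 + 2*q (z(q, E) = 3 - (-2*q + 18) = 3 - (18 - 2*q) = 3 + (-18 + 2*q) = -15 + 2*q)
W = -3358207
W + Y(z(45, P)) = -3358207 + (-15 + 2*45) = -3358207 + (-15 + 90) = -3358207 + 75 = -3358132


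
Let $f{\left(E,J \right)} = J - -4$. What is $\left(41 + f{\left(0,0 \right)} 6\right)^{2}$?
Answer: $4225$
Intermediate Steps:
$f{\left(E,J \right)} = 4 + J$ ($f{\left(E,J \right)} = J + 4 = 4 + J$)
$\left(41 + f{\left(0,0 \right)} 6\right)^{2} = \left(41 + \left(4 + 0\right) 6\right)^{2} = \left(41 + 4 \cdot 6\right)^{2} = \left(41 + 24\right)^{2} = 65^{2} = 4225$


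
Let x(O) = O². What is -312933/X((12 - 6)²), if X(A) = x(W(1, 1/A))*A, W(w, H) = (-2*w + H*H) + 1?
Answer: -14600202048/1677025 ≈ -8706.0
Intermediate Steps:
W(w, H) = 1 + H² - 2*w (W(w, H) = (-2*w + H²) + 1 = (H² - 2*w) + 1 = 1 + H² - 2*w)
X(A) = A*(-1 + A⁻²)² (X(A) = (1 + (1/A)² - 2*1)²*A = (1 + A⁻² - 2)²*A = (-1 + A⁻²)²*A = A*(-1 + A⁻²)²)
-312933/X((12 - 6)²) = -312933*(12 - 6)⁶/(1 - ((12 - 6)²)²)² = -312933*46656/(1 - (6²)²)² = -312933*46656/(1 - 1*36²)² = -312933*46656/(1 - 1*1296)² = -312933*46656/(1 - 1296)² = -312933/((1/46656)*(-1295)²) = -312933/((1/46656)*1677025) = -312933/1677025/46656 = -312933*46656/1677025 = -14600202048/1677025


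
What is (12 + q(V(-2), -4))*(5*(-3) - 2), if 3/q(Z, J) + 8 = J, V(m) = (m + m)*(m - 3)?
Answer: -799/4 ≈ -199.75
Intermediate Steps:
V(m) = 2*m*(-3 + m) (V(m) = (2*m)*(-3 + m) = 2*m*(-3 + m))
q(Z, J) = 3/(-8 + J)
(12 + q(V(-2), -4))*(5*(-3) - 2) = (12 + 3/(-8 - 4))*(5*(-3) - 2) = (12 + 3/(-12))*(-15 - 2) = (12 + 3*(-1/12))*(-17) = (12 - 1/4)*(-17) = (47/4)*(-17) = -799/4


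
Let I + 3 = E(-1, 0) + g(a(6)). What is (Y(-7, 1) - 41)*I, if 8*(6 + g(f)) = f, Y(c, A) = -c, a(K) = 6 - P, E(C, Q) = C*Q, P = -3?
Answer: 1071/4 ≈ 267.75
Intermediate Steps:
a(K) = 9 (a(K) = 6 - 1*(-3) = 6 + 3 = 9)
g(f) = -6 + f/8
I = -63/8 (I = -3 + (-1*0 + (-6 + (⅛)*9)) = -3 + (0 + (-6 + 9/8)) = -3 + (0 - 39/8) = -3 - 39/8 = -63/8 ≈ -7.8750)
(Y(-7, 1) - 41)*I = (-1*(-7) - 41)*(-63/8) = (7 - 41)*(-63/8) = -34*(-63/8) = 1071/4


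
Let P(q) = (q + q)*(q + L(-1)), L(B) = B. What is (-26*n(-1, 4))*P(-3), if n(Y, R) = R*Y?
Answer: 2496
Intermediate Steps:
P(q) = 2*q*(-1 + q) (P(q) = (q + q)*(q - 1) = (2*q)*(-1 + q) = 2*q*(-1 + q))
(-26*n(-1, 4))*P(-3) = (-104*(-1))*(2*(-3)*(-1 - 3)) = (-26*(-4))*(2*(-3)*(-4)) = 104*24 = 2496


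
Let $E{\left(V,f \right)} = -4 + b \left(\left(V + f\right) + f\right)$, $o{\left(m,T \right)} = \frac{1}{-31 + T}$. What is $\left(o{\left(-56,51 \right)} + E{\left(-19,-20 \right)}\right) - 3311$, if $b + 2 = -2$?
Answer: $- \frac{61579}{20} \approx -3078.9$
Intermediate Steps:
$b = -4$ ($b = -2 - 2 = -4$)
$E{\left(V,f \right)} = -4 - 8 f - 4 V$ ($E{\left(V,f \right)} = -4 - 4 \left(\left(V + f\right) + f\right) = -4 - 4 \left(V + 2 f\right) = -4 - \left(4 V + 8 f\right) = -4 - 8 f - 4 V$)
$\left(o{\left(-56,51 \right)} + E{\left(-19,-20 \right)}\right) - 3311 = \left(\frac{1}{-31 + 51} - -232\right) - 3311 = \left(\frac{1}{20} + \left(-4 + 160 + 76\right)\right) - 3311 = \left(\frac{1}{20} + 232\right) - 3311 = \frac{4641}{20} - 3311 = - \frac{61579}{20}$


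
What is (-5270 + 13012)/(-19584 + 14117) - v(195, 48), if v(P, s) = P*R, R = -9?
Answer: 1369549/781 ≈ 1753.6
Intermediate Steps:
v(P, s) = -9*P (v(P, s) = P*(-9) = -9*P)
(-5270 + 13012)/(-19584 + 14117) - v(195, 48) = (-5270 + 13012)/(-19584 + 14117) - (-9)*195 = 7742/(-5467) - 1*(-1755) = 7742*(-1/5467) + 1755 = -1106/781 + 1755 = 1369549/781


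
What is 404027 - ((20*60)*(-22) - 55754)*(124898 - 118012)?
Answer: 566116471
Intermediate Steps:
404027 - ((20*60)*(-22) - 55754)*(124898 - 118012) = 404027 - (1200*(-22) - 55754)*6886 = 404027 - (-26400 - 55754)*6886 = 404027 - (-82154)*6886 = 404027 - 1*(-565712444) = 404027 + 565712444 = 566116471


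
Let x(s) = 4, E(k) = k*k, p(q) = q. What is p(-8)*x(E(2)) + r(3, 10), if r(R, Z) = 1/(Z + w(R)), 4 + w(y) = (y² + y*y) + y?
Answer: -863/27 ≈ -31.963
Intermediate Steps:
E(k) = k²
w(y) = -4 + y + 2*y² (w(y) = -4 + ((y² + y*y) + y) = -4 + ((y² + y²) + y) = -4 + (2*y² + y) = -4 + (y + 2*y²) = -4 + y + 2*y²)
r(R, Z) = 1/(-4 + R + Z + 2*R²) (r(R, Z) = 1/(Z + (-4 + R + 2*R²)) = 1/(-4 + R + Z + 2*R²))
p(-8)*x(E(2)) + r(3, 10) = -8*4 + 1/(-4 + 3 + 10 + 2*3²) = -32 + 1/(-4 + 3 + 10 + 2*9) = -32 + 1/(-4 + 3 + 10 + 18) = -32 + 1/27 = -863/27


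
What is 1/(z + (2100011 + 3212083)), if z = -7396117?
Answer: -1/2084023 ≈ -4.7984e-7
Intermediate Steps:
1/(z + (2100011 + 3212083)) = 1/(-7396117 + (2100011 + 3212083)) = 1/(-7396117 + 5312094) = 1/(-2084023) = -1/2084023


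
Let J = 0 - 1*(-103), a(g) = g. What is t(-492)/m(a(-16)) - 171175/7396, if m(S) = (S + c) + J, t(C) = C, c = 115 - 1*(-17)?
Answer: -13708719/539908 ≈ -25.391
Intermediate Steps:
c = 132 (c = 115 + 17 = 132)
J = 103 (J = 0 + 103 = 103)
m(S) = 235 + S (m(S) = (S + 132) + 103 = (132 + S) + 103 = 235 + S)
t(-492)/m(a(-16)) - 171175/7396 = -492/(235 - 16) - 171175/7396 = -492/219 - 171175*1/7396 = -492*1/219 - 171175/7396 = -164/73 - 171175/7396 = -13708719/539908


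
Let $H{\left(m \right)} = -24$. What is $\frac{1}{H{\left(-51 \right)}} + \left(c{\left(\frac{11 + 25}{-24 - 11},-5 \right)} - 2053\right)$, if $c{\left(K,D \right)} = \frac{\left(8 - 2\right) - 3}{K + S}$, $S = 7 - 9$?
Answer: $- \frac{2612729}{1272} \approx -2054.0$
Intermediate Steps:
$S = -2$
$c{\left(K,D \right)} = \frac{3}{-2 + K}$ ($c{\left(K,D \right)} = \frac{\left(8 - 2\right) - 3}{K - 2} = \frac{\left(8 - 2\right) - 3}{-2 + K} = \frac{6 - 3}{-2 + K} = \frac{3}{-2 + K}$)
$\frac{1}{H{\left(-51 \right)}} + \left(c{\left(\frac{11 + 25}{-24 - 11},-5 \right)} - 2053\right) = \frac{1}{-24} - \left(2053 - \frac{3}{-2 + \frac{11 + 25}{-24 - 11}}\right) = - \frac{1}{24} - \left(2053 - \frac{3}{-2 + \frac{36}{-35}}\right) = - \frac{1}{24} - \left(2053 - \frac{3}{-2 + 36 \left(- \frac{1}{35}\right)}\right) = - \frac{1}{24} - \left(2053 - \frac{3}{-2 - \frac{36}{35}}\right) = - \frac{1}{24} - \left(2053 - \frac{3}{- \frac{106}{35}}\right) = - \frac{1}{24} + \left(3 \left(- \frac{35}{106}\right) - 2053\right) = - \frac{1}{24} - \frac{217723}{106} = - \frac{2612729}{1272}$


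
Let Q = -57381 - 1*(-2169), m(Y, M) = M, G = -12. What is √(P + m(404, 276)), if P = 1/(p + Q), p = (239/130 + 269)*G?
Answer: √49203840391566/422226 ≈ 16.613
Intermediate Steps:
Q = -55212 (Q = -57381 + 2169 = -55212)
p = -211254/65 (p = (239/130 + 269)*(-12) = (35209/130)*(-12) = -211254/65 ≈ -3250.1)
P = -65/3800034 (P = 1/(-211254/65 - 55212) = 1/(-3800034/65) = -65/3800034 ≈ -1.7105e-5)
√(P + m(404, 276)) = √(-65/3800034 + 276) = √(1048809319/3800034) = √49203840391566/422226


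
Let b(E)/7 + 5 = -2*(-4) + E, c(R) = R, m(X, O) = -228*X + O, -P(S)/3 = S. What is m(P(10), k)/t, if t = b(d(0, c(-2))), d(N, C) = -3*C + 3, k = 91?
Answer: 6931/84 ≈ 82.512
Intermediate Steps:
P(S) = -3*S
m(X, O) = O - 228*X
d(N, C) = 3 - 3*C
b(E) = 21 + 7*E (b(E) = -35 + 7*(-2*(-4) + E) = -35 + 7*(8 + E) = -35 + (56 + 7*E) = 21 + 7*E)
t = 84 (t = 21 + 7*(3 - 3*(-2)) = 21 + 7*(3 + 6) = 21 + 7*9 = 21 + 63 = 84)
m(P(10), k)/t = (91 - (-684)*10)/84 = (91 - 228*(-30))*(1/84) = (91 + 6840)*(1/84) = 6931*(1/84) = 6931/84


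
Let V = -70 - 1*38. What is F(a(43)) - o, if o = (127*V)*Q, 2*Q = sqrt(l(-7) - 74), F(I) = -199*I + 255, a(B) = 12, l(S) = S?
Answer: -2133 + 61722*I ≈ -2133.0 + 61722.0*I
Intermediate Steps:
F(I) = 255 - 199*I
Q = 9*I/2 (Q = sqrt(-7 - 74)/2 = sqrt(-81)/2 = (9*I)/2 = 9*I/2 ≈ 4.5*I)
V = -108 (V = -70 - 38 = -108)
o = -61722*I (o = (127*(-108))*(9*I/2) = -61722*I ≈ -61722.0*I)
F(a(43)) - o = (255 - 199*12) - (-61722)*I = (255 - 2388) + 61722*I = -2133 + 61722*I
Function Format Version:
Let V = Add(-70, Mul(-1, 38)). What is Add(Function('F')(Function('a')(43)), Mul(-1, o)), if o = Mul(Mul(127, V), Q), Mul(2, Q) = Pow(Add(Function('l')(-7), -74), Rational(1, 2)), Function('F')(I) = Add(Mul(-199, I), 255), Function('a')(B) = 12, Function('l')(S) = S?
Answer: Add(-2133, Mul(61722, I)) ≈ Add(-2133.0, Mul(61722., I))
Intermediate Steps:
Function('F')(I) = Add(255, Mul(-199, I))
Q = Mul(Rational(9, 2), I) (Q = Mul(Rational(1, 2), Pow(Add(-7, -74), Rational(1, 2))) = Mul(Rational(1, 2), Pow(-81, Rational(1, 2))) = Mul(Rational(1, 2), Mul(9, I)) = Mul(Rational(9, 2), I) ≈ Mul(4.5000, I))
V = -108 (V = Add(-70, -38) = -108)
o = Mul(-61722, I) (o = Mul(Mul(127, -108), Mul(Rational(9, 2), I)) = Mul(-13716, Mul(Rational(9, 2), I)) = Mul(-61722, I) ≈ Mul(-61722., I))
Add(Function('F')(Function('a')(43)), Mul(-1, o)) = Add(Add(255, Mul(-199, 12)), Mul(-1, Mul(-61722, I))) = Add(Add(255, -2388), Mul(61722, I)) = Add(-2133, Mul(61722, I))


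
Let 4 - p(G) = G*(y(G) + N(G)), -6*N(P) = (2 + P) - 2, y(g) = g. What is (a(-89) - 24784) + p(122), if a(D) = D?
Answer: -111817/3 ≈ -37272.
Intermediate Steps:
N(P) = -P/6 (N(P) = -((2 + P) - 2)/6 = -P/6)
p(G) = 4 - 5*G**2/6 (p(G) = 4 - G*(G - G/6) = 4 - G*5*G/6 = 4 - 5*G**2/6)
(a(-89) - 24784) + p(122) = (-89 - 24784) + (4 - 5/6*122**2) = -24873 + (4 - 5/6*14884) = -24873 + (4 - 37210/3) = -24873 - 37198/3 = -111817/3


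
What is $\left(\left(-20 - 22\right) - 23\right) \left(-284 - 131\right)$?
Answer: $26975$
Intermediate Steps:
$\left(\left(-20 - 22\right) - 23\right) \left(-284 - 131\right) = \left(-42 - 23\right) \left(-284 - 131\right) = \left(-65\right) \left(-415\right) = 26975$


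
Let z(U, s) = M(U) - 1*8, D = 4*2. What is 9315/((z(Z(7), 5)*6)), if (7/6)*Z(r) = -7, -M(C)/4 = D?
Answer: -621/16 ≈ -38.813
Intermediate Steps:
D = 8
M(C) = -32 (M(C) = -4*8 = -32)
Z(r) = -6 (Z(r) = (6/7)*(-7) = -6)
z(U, s) = -40 (z(U, s) = -32 - 1*8 = -32 - 8 = -40)
9315/((z(Z(7), 5)*6)) = 9315/((-40*6)) = 9315/(-240) = 9315*(-1/240) = -621/16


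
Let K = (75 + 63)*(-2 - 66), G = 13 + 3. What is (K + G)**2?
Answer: 87759424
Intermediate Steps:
G = 16
K = -9384 (K = 138*(-68) = -9384)
(K + G)**2 = (-9384 + 16)**2 = (-9368)**2 = 87759424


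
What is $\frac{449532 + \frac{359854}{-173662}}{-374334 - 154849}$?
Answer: $- \frac{39033133165}{45949489073} \approx -0.84948$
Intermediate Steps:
$\frac{449532 + \frac{359854}{-173662}}{-374334 - 154849} = \frac{449532 + 359854 \left(- \frac{1}{173662}\right)}{-529183} = \left(449532 - \frac{179927}{86831}\right) \left(- \frac{1}{529183}\right) = \frac{39033133165}{86831} \left(- \frac{1}{529183}\right) = - \frac{39033133165}{45949489073}$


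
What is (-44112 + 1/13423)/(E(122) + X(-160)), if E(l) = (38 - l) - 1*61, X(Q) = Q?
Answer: 118423075/818803 ≈ 144.63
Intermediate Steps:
E(l) = -23 - l (E(l) = (38 - l) - 61 = -23 - l)
(-44112 + 1/13423)/(E(122) + X(-160)) = (-44112 + 1/13423)/((-23 - 1*122) - 160) = (-44112 + 1/13423)/((-23 - 122) - 160) = -592115375/(13423*(-145 - 160)) = -592115375/13423/(-305) = -592115375/13423*(-1/305) = 118423075/818803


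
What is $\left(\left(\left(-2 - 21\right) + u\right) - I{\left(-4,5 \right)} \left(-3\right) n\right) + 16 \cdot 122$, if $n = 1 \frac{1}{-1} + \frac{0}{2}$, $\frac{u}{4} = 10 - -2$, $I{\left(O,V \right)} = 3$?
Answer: $1968$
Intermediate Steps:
$u = 48$ ($u = 4 \left(10 - -2\right) = 4 \left(10 + 2\right) = 4 \cdot 12 = 48$)
$n = -1$ ($n = 1 \left(-1\right) + 0 \cdot \frac{1}{2} = -1 + 0 = -1$)
$\left(\left(\left(-2 - 21\right) + u\right) - I{\left(-4,5 \right)} \left(-3\right) n\right) + 16 \cdot 122 = \left(\left(\left(-2 - 21\right) + 48\right) - 3 \left(-3\right) \left(-1\right)\right) + 16 \cdot 122 = \left(\left(-23 + 48\right) - \left(-9\right) \left(-1\right)\right) + 1952 = \left(25 - 9\right) + 1952 = 16 + 1952 = 1968$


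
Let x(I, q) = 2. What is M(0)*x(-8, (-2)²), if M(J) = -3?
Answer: -6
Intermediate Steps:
M(0)*x(-8, (-2)²) = -3*2 = -6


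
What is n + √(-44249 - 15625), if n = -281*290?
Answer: -81490 + I*√59874 ≈ -81490.0 + 244.69*I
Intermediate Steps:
n = -81490
n + √(-44249 - 15625) = -81490 + √(-44249 - 15625) = -81490 + √(-59874) = -81490 + I*√59874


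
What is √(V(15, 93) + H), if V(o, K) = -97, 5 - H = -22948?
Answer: 2*√5714 ≈ 151.18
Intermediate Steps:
H = 22953 (H = 5 - 1*(-22948) = 5 + 22948 = 22953)
√(V(15, 93) + H) = √(-97 + 22953) = √22856 = 2*√5714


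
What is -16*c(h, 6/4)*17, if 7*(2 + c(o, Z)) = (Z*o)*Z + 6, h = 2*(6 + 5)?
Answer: -11288/7 ≈ -1612.6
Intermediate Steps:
h = 22 (h = 2*11 = 22)
c(o, Z) = -8/7 + o*Z²/7 (c(o, Z) = -2 + ((Z*o)*Z + 6)/7 = -2 + (o*Z² + 6)/7 = -2 + (6 + o*Z²)/7 = -2 + (6/7 + o*Z²/7) = -8/7 + o*Z²/7)
-16*c(h, 6/4)*17 = -16*(-8/7 + (⅐)*22*(6/4)²)*17 = -16*(-8/7 + (⅐)*22*(6*(¼))²)*17 = -16*(-8/7 + (⅐)*22*(3/2)²)*17 = -16*(-8/7 + (⅐)*22*(9/4))*17 = -16*(-8/7 + 99/14)*17 = -16*83/14*17 = -664/7*17 = -11288/7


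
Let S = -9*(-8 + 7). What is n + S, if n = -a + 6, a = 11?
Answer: 4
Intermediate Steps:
n = -5 (n = -1*11 + 6 = -11 + 6 = -5)
S = 9 (S = -9*(-1) = 9)
n + S = -5 + 9 = 4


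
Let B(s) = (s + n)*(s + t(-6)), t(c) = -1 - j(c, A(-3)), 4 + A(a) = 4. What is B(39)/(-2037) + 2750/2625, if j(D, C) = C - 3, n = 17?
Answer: -54/679 ≈ -0.079529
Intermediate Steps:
A(a) = 0 (A(a) = -4 + 4 = 0)
j(D, C) = -3 + C
t(c) = 2 (t(c) = -1 - (-3 + 0) = -1 - 1*(-3) = -1 + 3 = 2)
B(s) = (2 + s)*(17 + s) (B(s) = (s + 17)*(s + 2) = (17 + s)*(2 + s) = (2 + s)*(17 + s))
B(39)/(-2037) + 2750/2625 = (34 + 39² + 19*39)/(-2037) + 2750/2625 = (34 + 1521 + 741)*(-1/2037) + 2750*(1/2625) = 2296*(-1/2037) + 22/21 = -328/291 + 22/21 = -54/679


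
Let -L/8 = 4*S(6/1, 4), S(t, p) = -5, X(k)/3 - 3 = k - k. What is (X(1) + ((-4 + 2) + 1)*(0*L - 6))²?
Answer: 225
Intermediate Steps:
X(k) = 9 (X(k) = 9 + 3*(k - k) = 9 + 3*0 = 9 + 0 = 9)
L = 160 (L = -32*(-5) = -8*(-20) = 160)
(X(1) + ((-4 + 2) + 1)*(0*L - 6))² = (9 + ((-4 + 2) + 1)*(0*160 - 6))² = (9 + (-2 + 1)*(0 - 6))² = (9 - 1*(-6))² = (9 + 6)² = 15² = 225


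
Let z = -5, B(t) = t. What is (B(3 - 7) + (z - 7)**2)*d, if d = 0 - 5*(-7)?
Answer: 4900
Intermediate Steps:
d = 35 (d = 0 + 35 = 35)
(B(3 - 7) + (z - 7)**2)*d = ((3 - 7) + (-5 - 7)**2)*35 = (-4 + (-12)**2)*35 = (-4 + 144)*35 = 140*35 = 4900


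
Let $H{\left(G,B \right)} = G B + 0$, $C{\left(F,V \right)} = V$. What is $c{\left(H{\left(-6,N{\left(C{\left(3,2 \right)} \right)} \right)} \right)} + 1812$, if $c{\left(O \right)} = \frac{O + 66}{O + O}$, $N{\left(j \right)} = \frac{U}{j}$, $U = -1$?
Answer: $\frac{3647}{2} \approx 1823.5$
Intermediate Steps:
$N{\left(j \right)} = - \frac{1}{j}$
$H{\left(G,B \right)} = B G$ ($H{\left(G,B \right)} = B G + 0 = B G$)
$c{\left(O \right)} = \frac{66 + O}{2 O}$
$c{\left(H{\left(-6,N{\left(C{\left(3,2 \right)} \right)} \right)} \right)} + 1812 = \frac{66 + - \frac{1}{2} \left(-6\right)}{2 - \frac{1}{2} \left(-6\right)} + 1812 = \frac{66 + \left(-1\right) \frac{1}{2} \left(-6\right)}{2 \left(-1\right) \frac{1}{2} \left(-6\right)} + 1812 = \frac{66 - -3}{2 \left(\left(- \frac{1}{2}\right) \left(-6\right)\right)} + 1812 = \frac{66 + 3}{2 \cdot 3} + 1812 = \frac{1}{2} \cdot \frac{1}{3} \cdot 69 + 1812 = \frac{23}{2} + 1812 = \frac{3647}{2}$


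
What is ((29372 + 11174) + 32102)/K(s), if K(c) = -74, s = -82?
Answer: -36324/37 ≈ -981.73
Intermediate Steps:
((29372 + 11174) + 32102)/K(s) = ((29372 + 11174) + 32102)/(-74) = (40546 + 32102)*(-1/74) = 72648*(-1/74) = -36324/37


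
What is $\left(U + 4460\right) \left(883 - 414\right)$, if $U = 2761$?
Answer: $3386649$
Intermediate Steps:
$\left(U + 4460\right) \left(883 - 414\right) = \left(2761 + 4460\right) \left(883 - 414\right) = 7221 \cdot 469 = 3386649$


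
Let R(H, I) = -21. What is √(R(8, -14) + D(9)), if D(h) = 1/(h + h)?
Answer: I*√754/6 ≈ 4.5765*I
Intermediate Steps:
D(h) = 1/(2*h)
√(R(8, -14) + D(9)) = √(-21 + (½)/9) = √(-21 + (½)*(⅑)) = √(-21 + 1/18) = √(-377/18) = I*√754/6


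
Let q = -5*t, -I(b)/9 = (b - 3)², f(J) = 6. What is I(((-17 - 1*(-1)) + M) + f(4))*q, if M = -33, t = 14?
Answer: 1333080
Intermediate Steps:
I(b) = -9*(-3 + b)² (I(b) = -9*(b - 3)² = -9*(-3 + b)²)
q = -70 (q = -5*14 = -70)
I(((-17 - 1*(-1)) + M) + f(4))*q = -9*(-3 + (((-17 - 1*(-1)) - 33) + 6))²*(-70) = -9*(-3 + (((-17 + 1) - 33) + 6))²*(-70) = -9*(-3 + ((-16 - 33) + 6))²*(-70) = -9*(-3 + (-49 + 6))²*(-70) = -9*(-3 - 43)²*(-70) = -9*(-46)²*(-70) = -9*2116*(-70) = -19044*(-70) = 1333080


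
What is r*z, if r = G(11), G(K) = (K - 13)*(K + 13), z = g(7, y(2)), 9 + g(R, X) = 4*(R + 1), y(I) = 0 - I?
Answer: -1104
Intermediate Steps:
y(I) = -I
g(R, X) = -5 + 4*R (g(R, X) = -9 + 4*(R + 1) = -9 + 4*(1 + R) = -9 + (4 + 4*R) = -5 + 4*R)
z = 23 (z = -5 + 4*7 = -5 + 28 = 23)
G(K) = (-13 + K)*(13 + K)
r = -48 (r = -169 + 11² = -169 + 121 = -48)
r*z = -48*23 = -1104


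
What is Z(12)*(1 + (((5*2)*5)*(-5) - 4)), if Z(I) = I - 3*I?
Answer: 6072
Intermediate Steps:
Z(I) = -2*I
Z(12)*(1 + (((5*2)*5)*(-5) - 4)) = (-2*12)*(1 + (((5*2)*5)*(-5) - 4)) = -24*(1 + ((10*5)*(-5) - 4)) = -24*(1 + (50*(-5) - 4)) = -24*(1 + (-250 - 4)) = -24*(1 - 254) = -24*(-253) = 6072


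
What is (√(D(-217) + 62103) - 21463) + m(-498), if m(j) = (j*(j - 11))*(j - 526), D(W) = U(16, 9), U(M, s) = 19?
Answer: -259587031 + √62122 ≈ -2.5959e+8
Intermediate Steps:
D(W) = 19
m(j) = j*(-526 + j)*(-11 + j) (m(j) = (j*(-11 + j))*(-526 + j) = j*(-526 + j)*(-11 + j))
(√(D(-217) + 62103) - 21463) + m(-498) = (√(19 + 62103) - 21463) - 498*(5786 + (-498)² - 537*(-498)) = (√62122 - 21463) - 498*(5786 + 248004 + 267426) = (-21463 + √62122) - 498*521216 = (-21463 + √62122) - 259565568 = -259587031 + √62122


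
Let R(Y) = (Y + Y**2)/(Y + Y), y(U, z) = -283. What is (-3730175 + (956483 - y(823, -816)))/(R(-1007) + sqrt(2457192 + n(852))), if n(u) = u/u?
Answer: -1395024727/2204184 - 2773409*sqrt(2457193)/2204184 ≈ -2605.3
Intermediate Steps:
R(Y) = (Y + Y**2)/(2*Y) (R(Y) = (Y + Y**2)/((2*Y)) = (Y + Y**2)*(1/(2*Y)) = (Y + Y**2)/(2*Y))
n(u) = 1
(-3730175 + (956483 - y(823, -816)))/(R(-1007) + sqrt(2457192 + n(852))) = (-3730175 + (956483 - 1*(-283)))/((1/2 + (1/2)*(-1007)) + sqrt(2457192 + 1)) = (-3730175 + (956483 + 283))/((1/2 - 1007/2) + sqrt(2457193)) = (-3730175 + 956766)/(-503 + sqrt(2457193)) = -2773409/(-503 + sqrt(2457193))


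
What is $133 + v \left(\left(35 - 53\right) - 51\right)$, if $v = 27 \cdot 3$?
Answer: $-5456$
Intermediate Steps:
$v = 81$
$133 + v \left(\left(35 - 53\right) - 51\right) = 133 + 81 \left(\left(35 - 53\right) - 51\right) = 133 + 81 \left(-18 - 51\right) = 133 + 81 \left(-69\right) = 133 - 5589 = -5456$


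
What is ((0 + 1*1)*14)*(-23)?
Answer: -322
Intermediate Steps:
((0 + 1*1)*14)*(-23) = ((0 + 1)*14)*(-23) = (1*14)*(-23) = 14*(-23) = -322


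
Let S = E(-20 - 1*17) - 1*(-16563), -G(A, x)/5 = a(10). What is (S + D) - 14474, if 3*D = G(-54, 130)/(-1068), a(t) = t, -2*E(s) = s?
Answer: 1688120/801 ≈ 2107.5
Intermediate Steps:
E(s) = -s/2
G(A, x) = -50 (G(A, x) = -5*10 = -50)
S = 33163/2 (S = -(-20 - 1*17)/2 - 1*(-16563) = -(-20 - 17)/2 + 16563 = -½*(-37) + 16563 = 37/2 + 16563 = 33163/2 ≈ 16582.)
D = 25/1602 (D = (-50/(-1068))/3 = (-50*(-1/1068))/3 = (⅓)*(25/534) = 25/1602 ≈ 0.015605)
(S + D) - 14474 = (33163/2 + 25/1602) - 14474 = 13281794/801 - 14474 = 1688120/801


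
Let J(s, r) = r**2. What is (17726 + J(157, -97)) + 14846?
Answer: 41981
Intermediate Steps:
(17726 + J(157, -97)) + 14846 = (17726 + (-97)**2) + 14846 = (17726 + 9409) + 14846 = 27135 + 14846 = 41981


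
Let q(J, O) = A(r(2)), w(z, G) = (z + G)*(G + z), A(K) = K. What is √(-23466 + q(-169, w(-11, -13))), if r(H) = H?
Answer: 2*I*√5866 ≈ 153.18*I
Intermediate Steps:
w(z, G) = (G + z)² (w(z, G) = (G + z)*(G + z) = (G + z)²)
q(J, O) = 2
√(-23466 + q(-169, w(-11, -13))) = √(-23466 + 2) = √(-23464) = 2*I*√5866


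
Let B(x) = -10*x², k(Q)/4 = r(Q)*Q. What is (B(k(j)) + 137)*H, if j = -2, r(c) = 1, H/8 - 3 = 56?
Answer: -237416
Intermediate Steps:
H = 472 (H = 24 + 8*56 = 24 + 448 = 472)
k(Q) = 4*Q (k(Q) = 4*(1*Q) = 4*Q)
(B(k(j)) + 137)*H = (-10*(4*(-2))² + 137)*472 = (-10*(-8)² + 137)*472 = (-10*64 + 137)*472 = (-640 + 137)*472 = -503*472 = -237416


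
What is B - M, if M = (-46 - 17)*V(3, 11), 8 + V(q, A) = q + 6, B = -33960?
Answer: -33897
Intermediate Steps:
V(q, A) = -2 + q (V(q, A) = -8 + (q + 6) = -8 + (6 + q) = -2 + q)
M = -63 (M = (-46 - 17)*(-2 + 3) = -63*1 = -63)
B - M = -33960 - 1*(-63) = -33960 + 63 = -33897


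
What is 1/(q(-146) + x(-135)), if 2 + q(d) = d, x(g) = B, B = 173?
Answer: 1/25 ≈ 0.040000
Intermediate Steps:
x(g) = 173
q(d) = -2 + d
1/(q(-146) + x(-135)) = 1/((-2 - 146) + 173) = 1/(-148 + 173) = 1/25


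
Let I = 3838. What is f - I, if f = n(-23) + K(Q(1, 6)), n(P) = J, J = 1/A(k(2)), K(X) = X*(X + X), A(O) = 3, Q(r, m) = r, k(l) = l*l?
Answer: -11507/3 ≈ -3835.7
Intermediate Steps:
k(l) = l²
K(X) = 2*X² (K(X) = X*(2*X) = 2*X²)
J = ⅓ (J = 1/3 = ⅓ ≈ 0.33333)
n(P) = ⅓
f = 7/3 (f = ⅓ + 2*1² = ⅓ + 2*1 = ⅓ + 2 = 7/3 ≈ 2.3333)
f - I = 7/3 - 1*3838 = 7/3 - 3838 = -11507/3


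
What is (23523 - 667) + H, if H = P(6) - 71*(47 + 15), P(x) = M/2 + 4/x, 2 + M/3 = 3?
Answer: 110737/6 ≈ 18456.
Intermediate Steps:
M = 3 (M = -6 + 3*3 = -6 + 9 = 3)
P(x) = 3/2 + 4/x
H = -26399/6 (H = (3/2 + 4/6) - 71*(47 + 15) = (3/2 + 4*(1/6)) - 71*62 = (3/2 + 2/3) - 4402 = 13/6 - 4402 = -26399/6 ≈ -4399.8)
(23523 - 667) + H = (23523 - 667) - 26399/6 = 22856 - 26399/6 = 110737/6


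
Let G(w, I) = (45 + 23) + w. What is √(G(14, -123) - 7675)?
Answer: I*√7593 ≈ 87.138*I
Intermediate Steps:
G(w, I) = 68 + w
√(G(14, -123) - 7675) = √((68 + 14) - 7675) = √(82 - 7675) = √(-7593) = I*√7593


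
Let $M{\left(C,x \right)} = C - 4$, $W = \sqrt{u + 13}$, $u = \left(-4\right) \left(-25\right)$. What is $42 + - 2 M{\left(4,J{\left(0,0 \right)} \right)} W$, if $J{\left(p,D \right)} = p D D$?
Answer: $42$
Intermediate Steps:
$u = 100$
$J{\left(p,D \right)} = p D^{2}$ ($J{\left(p,D \right)} = D p D = p D^{2}$)
$W = \sqrt{113}$ ($W = \sqrt{100 + 13} = \sqrt{113} \approx 10.63$)
$M{\left(C,x \right)} = -4 + C$
$42 + - 2 M{\left(4,J{\left(0,0 \right)} \right)} W = 42 + - 2 \left(-4 + 4\right) \sqrt{113} = 42 + \left(-2\right) 0 \sqrt{113} = 42 + 0 \sqrt{113} = 42 + 0 = 42$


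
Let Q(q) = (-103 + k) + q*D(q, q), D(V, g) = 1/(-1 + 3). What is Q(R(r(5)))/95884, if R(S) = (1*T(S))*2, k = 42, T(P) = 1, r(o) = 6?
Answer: -15/23971 ≈ -0.00062576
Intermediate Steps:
D(V, g) = 1/2
R(S) = 2 (R(S) = (1*1)*2 = 1*2 = 2)
Q(q) = -61 + q/2 (Q(q) = (-103 + 42) + q*(1/2) = -61 + q/2)
Q(R(r(5)))/95884 = (-61 + (1/2)*2)/95884 = (-61 + 1)*(1/95884) = -60*1/95884 = -15/23971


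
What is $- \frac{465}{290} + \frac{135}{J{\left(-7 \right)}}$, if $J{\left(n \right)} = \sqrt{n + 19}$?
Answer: $- \frac{93}{58} + \frac{45 \sqrt{3}}{2} \approx 37.368$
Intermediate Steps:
$J{\left(n \right)} = \sqrt{19 + n}$
$- \frac{465}{290} + \frac{135}{J{\left(-7 \right)}} = - \frac{465}{290} + \frac{135}{\sqrt{19 - 7}} = \left(-465\right) \frac{1}{290} + \frac{135}{\sqrt{12}} = - \frac{93}{58} + \frac{135}{2 \sqrt{3}} = - \frac{93}{58} + 135 \frac{\sqrt{3}}{6} = - \frac{93}{58} + \frac{45 \sqrt{3}}{2}$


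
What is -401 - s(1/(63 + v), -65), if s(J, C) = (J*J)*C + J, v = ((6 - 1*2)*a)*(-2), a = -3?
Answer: -3035191/7569 ≈ -401.00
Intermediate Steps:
v = 24 (v = ((6 - 1*2)*(-3))*(-2) = ((6 - 2)*(-3))*(-2) = (4*(-3))*(-2) = -12*(-2) = 24)
s(J, C) = J + C*J² (s(J, C) = J²*C + J = C*J² + J = J + C*J²)
-401 - s(1/(63 + v), -65) = -401 - (1 - 65/(63 + 24))/(63 + 24) = -401 - (1 - 65/87)/87 = -401 - 22/(87*87) = -401 - 1*22/7569 = -401 - 22/7569 = -3035191/7569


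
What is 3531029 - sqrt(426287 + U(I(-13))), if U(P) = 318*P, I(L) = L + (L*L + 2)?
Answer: 3531029 - sqrt(476531) ≈ 3.5303e+6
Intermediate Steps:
I(L) = 2 + L + L**2 (I(L) = L + (L**2 + 2) = L + (2 + L**2) = 2 + L + L**2)
3531029 - sqrt(426287 + U(I(-13))) = 3531029 - sqrt(426287 + 318*(2 - 13 + (-13)**2)) = 3531029 - sqrt(426287 + 318*(2 - 13 + 169)) = 3531029 - sqrt(426287 + 318*158) = 3531029 - sqrt(426287 + 50244) = 3531029 - sqrt(476531)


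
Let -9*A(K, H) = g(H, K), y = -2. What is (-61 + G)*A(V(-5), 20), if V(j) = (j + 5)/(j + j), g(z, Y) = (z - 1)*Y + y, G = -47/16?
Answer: -341/24 ≈ -14.208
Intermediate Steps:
G = -47/16 (G = -47*1/16 = -47/16 ≈ -2.9375)
g(z, Y) = -2 + Y*(-1 + z) (g(z, Y) = (z - 1)*Y - 2 = (-1 + z)*Y - 2 = Y*(-1 + z) - 2 = -2 + Y*(-1 + z))
V(j) = (5 + j)/(2*j) (V(j) = (5 + j)/((2*j)) = (5 + j)*(1/(2*j)) = (5 + j)/(2*j))
A(K, H) = 2/9 + K/9 - H*K/9 (A(K, H) = -(-2 - K + K*H)/9 = -(-2 - K + H*K)/9 = 2/9 + K/9 - H*K/9)
(-61 + G)*A(V(-5), 20) = (-61 - 47/16)*(2/9 + ((½)*(5 - 5)/(-5))/9 - ⅑*20*(½)*(5 - 5)/(-5)) = -1023*(2/9 + ((½)*(-⅕)*0)/9 - ⅑*20*(½)*(-⅕)*0)/16 = -1023*(2/9 + (⅑)*0 - ⅑*20*0)/16 = -1023*(2/9 + 0 + 0)/16 = -1023/16*2/9 = -341/24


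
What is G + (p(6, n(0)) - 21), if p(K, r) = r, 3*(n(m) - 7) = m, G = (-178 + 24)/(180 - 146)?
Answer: -315/17 ≈ -18.529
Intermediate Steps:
G = -77/17 (G = -154/34 = -154*1/34 = -77/17 ≈ -4.5294)
n(m) = 7 + m/3
G + (p(6, n(0)) - 21) = -77/17 + ((7 + (1/3)*0) - 21) = -77/17 + ((7 + 0) - 21) = -77/17 + (7 - 21) = -77/17 - 14 = -315/17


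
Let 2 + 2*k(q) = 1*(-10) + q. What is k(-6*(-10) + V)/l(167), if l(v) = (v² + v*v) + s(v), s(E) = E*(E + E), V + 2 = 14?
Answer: 15/55778 ≈ 0.00026892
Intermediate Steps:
V = 12 (V = -2 + 14 = 12)
s(E) = 2*E² (s(E) = E*(2*E) = 2*E²)
k(q) = -6 + q/2 (k(q) = -1 + (1*(-10) + q)/2 = -1 + (-10 + q)/2 = -1 + (-5 + q/2) = -6 + q/2)
l(v) = 4*v² (l(v) = (v² + v*v) + 2*v² = (v² + v²) + 2*v² = 2*v² + 2*v² = 4*v²)
k(-6*(-10) + V)/l(167) = (-6 + (-6*(-10) + 12)/2)/((4*167²)) = (-6 + (60 + 12)/2)/((4*27889)) = (-6 + (½)*72)/111556 = (-6 + 36)*(1/111556) = 30*(1/111556) = 15/55778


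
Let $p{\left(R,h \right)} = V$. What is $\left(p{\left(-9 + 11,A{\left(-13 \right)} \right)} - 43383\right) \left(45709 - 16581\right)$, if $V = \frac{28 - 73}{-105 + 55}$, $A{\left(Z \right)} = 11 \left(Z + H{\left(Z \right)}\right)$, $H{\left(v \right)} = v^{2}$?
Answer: $- \frac{6318169044}{5} \approx -1.2636 \cdot 10^{9}$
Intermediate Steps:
$A{\left(Z \right)} = 11 Z + 11 Z^{2}$ ($A{\left(Z \right)} = 11 \left(Z + Z^{2}\right) = 11 Z + 11 Z^{2}$)
$V = \frac{9}{10}$ ($V = - \frac{45}{-50} = \left(-45\right) \left(- \frac{1}{50}\right) = \frac{9}{10} \approx 0.9$)
$p{\left(R,h \right)} = \frac{9}{10}$
$\left(p{\left(-9 + 11,A{\left(-13 \right)} \right)} - 43383\right) \left(45709 - 16581\right) = \left(\frac{9}{10} - 43383\right) \left(45709 - 16581\right) = \left(- \frac{433821}{10}\right) 29128 = - \frac{6318169044}{5}$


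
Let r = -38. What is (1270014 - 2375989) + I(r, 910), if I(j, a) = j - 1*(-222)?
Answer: -1105791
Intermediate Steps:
I(j, a) = 222 + j (I(j, a) = j + 222 = 222 + j)
(1270014 - 2375989) + I(r, 910) = (1270014 - 2375989) + (222 - 38) = -1105975 + 184 = -1105791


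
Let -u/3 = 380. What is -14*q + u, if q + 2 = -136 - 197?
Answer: 3550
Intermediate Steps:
q = -335 (q = -2 + (-136 - 197) = -2 - 333 = -335)
u = -1140 (u = -3*380 = -1140)
-14*q + u = -14*(-335) - 1140 = 4690 - 1140 = 3550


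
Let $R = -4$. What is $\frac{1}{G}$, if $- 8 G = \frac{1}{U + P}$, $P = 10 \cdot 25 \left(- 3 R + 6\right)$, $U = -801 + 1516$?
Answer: $-41720$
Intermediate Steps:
$U = 715$
$P = 4500$ ($P = 10 \cdot 25 \left(\left(-3\right) \left(-4\right) + 6\right) = 250 \left(12 + 6\right) = 250 \cdot 18 = 4500$)
$G = - \frac{1}{41720}$ ($G = - \frac{1}{8 \left(715 + 4500\right)} = - \frac{1}{8 \cdot 5215} = \left(- \frac{1}{8}\right) \frac{1}{5215} = - \frac{1}{41720} \approx -2.3969 \cdot 10^{-5}$)
$\frac{1}{G} = \frac{1}{- \frac{1}{41720}} = -41720$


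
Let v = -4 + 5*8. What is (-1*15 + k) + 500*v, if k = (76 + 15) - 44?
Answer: 18032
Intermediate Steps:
v = 36 (v = -4 + 40 = 36)
k = 47 (k = 91 - 44 = 47)
(-1*15 + k) + 500*v = (-1*15 + 47) + 500*36 = (-15 + 47) + 18000 = 32 + 18000 = 18032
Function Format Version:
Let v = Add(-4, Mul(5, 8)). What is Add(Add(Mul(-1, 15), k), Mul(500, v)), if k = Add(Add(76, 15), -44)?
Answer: 18032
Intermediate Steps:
v = 36 (v = Add(-4, 40) = 36)
k = 47 (k = Add(91, -44) = 47)
Add(Add(Mul(-1, 15), k), Mul(500, v)) = Add(Add(Mul(-1, 15), 47), Mul(500, 36)) = Add(Add(-15, 47), 18000) = Add(32, 18000) = 18032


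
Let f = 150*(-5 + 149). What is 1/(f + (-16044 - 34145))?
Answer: -1/28589 ≈ -3.4978e-5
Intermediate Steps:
f = 21600 (f = 150*144 = 21600)
1/(f + (-16044 - 34145)) = 1/(21600 + (-16044 - 34145)) = 1/(21600 - 50189) = 1/(-28589) = -1/28589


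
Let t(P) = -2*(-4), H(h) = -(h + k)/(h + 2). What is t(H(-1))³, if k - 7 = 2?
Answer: 512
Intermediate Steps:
k = 9 (k = 7 + 2 = 9)
H(h) = -(9 + h)/(2 + h) (H(h) = -(h + 9)/(h + 2) = -(9 + h)/(2 + h))
t(P) = 8
t(H(-1))³ = 8³ = 512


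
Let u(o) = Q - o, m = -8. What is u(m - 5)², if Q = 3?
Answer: 256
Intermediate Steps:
u(o) = 3 - o
u(m - 5)² = (3 - (-8 - 5))² = (3 - 1*(-13))² = (3 + 13)² = 16² = 256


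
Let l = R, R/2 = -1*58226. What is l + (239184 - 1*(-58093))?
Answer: 180825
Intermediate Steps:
R = -116452 (R = 2*(-1*58226) = 2*(-58226) = -116452)
l = -116452
l + (239184 - 1*(-58093)) = -116452 + (239184 - 1*(-58093)) = -116452 + (239184 + 58093) = -116452 + 297277 = 180825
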